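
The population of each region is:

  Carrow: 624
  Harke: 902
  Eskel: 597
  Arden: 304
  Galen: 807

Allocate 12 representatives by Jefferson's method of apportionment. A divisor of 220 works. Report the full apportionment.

With modified divisor 220: modified quotas Carrow 2.836, Harke 4.100, Eskel 2.714, Arden 1.382, Galen 3.668.
Rounding down: Carrow 2, Harke 4, Eskel 2, Arden 1, Galen 3 (total 12).

Carrow=2, Harke=4, Eskel=2, Arden=1, Galen=3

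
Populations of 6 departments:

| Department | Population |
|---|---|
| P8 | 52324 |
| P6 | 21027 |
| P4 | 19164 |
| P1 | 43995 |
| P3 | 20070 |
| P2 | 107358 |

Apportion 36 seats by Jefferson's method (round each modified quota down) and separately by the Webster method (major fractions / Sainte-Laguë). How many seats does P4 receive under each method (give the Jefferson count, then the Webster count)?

2 and 3

Jefferson: P8 7, P6 3, P4 2, P1 6, P3 2, P2 16.
Webster: P8 7, P6 3, P4 3, P1 6, P3 3, P2 14.
P4 gets 2 under Jefferson and 3 under Webster.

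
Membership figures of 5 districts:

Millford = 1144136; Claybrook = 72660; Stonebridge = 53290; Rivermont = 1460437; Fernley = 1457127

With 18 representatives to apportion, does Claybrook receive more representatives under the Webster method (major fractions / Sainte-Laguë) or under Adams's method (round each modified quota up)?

Webster: Millford 5, Claybrook 0, Stonebridge 0, Rivermont 7, Fernley 6.
Adams: Millford 4, Claybrook 1, Stonebridge 1, Rivermont 6, Fernley 6.
Claybrook gets 0 under Webster and 1 under Adams.

Adams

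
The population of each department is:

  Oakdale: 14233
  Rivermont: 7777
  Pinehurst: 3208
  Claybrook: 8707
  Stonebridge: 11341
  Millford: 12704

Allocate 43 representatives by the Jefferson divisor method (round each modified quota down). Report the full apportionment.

Standard divisor 57970/43 ≈ 1348.14; standard quotas: Oakdale 10.558, Rivermont 5.769, Pinehurst 2.380, Claybrook 6.459, Stonebridge 8.412, Millford 9.423.
Rounding down gives 10, 5, 2, 6, 8, 9 = 40 seats, so the divisor must be adjusted.
With modified divisor 1265: modified quotas Oakdale 11.251, Rivermont 6.148, Pinehurst 2.536, Claybrook 6.883, Stonebridge 8.965, Millford 10.043.
Rounding down: Oakdale 11, Rivermont 6, Pinehurst 2, Claybrook 6, Stonebridge 8, Millford 10 (total 43).

Oakdale 11, Rivermont 6, Pinehurst 2, Claybrook 6, Stonebridge 8, Millford 10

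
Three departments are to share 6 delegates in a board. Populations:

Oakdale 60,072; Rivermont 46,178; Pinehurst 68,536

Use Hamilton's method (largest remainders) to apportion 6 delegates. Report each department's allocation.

Oakdale 2, Rivermont 2, Pinehurst 2

Total 174786; standard divisor 174786/6 = 29131.
Standard quotas: Oakdale 2.0621, Rivermont 1.5852, Pinehurst 2.3527.
Lower quotas: Oakdale 2, Rivermont 1, Pinehurst 2 (sum 5, leaving 1 seat).
Remainders in descending order: Rivermont 0.5852, Pinehurst 0.3527, Oakdale 0.0621.
The surplus seat goes to Rivermont.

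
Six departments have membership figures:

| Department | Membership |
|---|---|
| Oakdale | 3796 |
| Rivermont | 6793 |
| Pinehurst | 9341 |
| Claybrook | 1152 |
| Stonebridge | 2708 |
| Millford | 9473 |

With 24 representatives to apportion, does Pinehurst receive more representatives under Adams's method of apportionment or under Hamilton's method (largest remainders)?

Hamilton

Adams: Oakdale 3, Rivermont 5, Pinehurst 6, Claybrook 1, Stonebridge 2, Millford 7.
Hamilton: Oakdale 2, Rivermont 5, Pinehurst 7, Claybrook 1, Stonebridge 2, Millford 7.
Pinehurst gets 6 under Adams and 7 under Hamilton.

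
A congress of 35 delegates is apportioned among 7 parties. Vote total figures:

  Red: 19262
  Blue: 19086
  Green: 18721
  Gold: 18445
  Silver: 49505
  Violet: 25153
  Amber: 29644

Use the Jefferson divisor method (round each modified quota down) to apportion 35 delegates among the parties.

Standard divisor 179816/35 ≈ 5137.6; standard quotas: Red 3.749, Blue 3.715, Green 3.644, Gold 3.590, Silver 9.636, Violet 4.896, Amber 5.770.
Rounding down gives 3, 3, 3, 3, 9, 4, 5 = 30 seats, so the divisor must be adjusted.
With modified divisor 4730: modified quotas Red 4.072, Blue 4.035, Green 3.958, Gold 3.900, Silver 10.466, Violet 5.318, Amber 6.267.
Rounding down: Red 4, Blue 4, Green 3, Gold 3, Silver 10, Violet 5, Amber 6 (total 35).

Red 4, Blue 4, Green 3, Gold 3, Silver 10, Violet 5, Amber 6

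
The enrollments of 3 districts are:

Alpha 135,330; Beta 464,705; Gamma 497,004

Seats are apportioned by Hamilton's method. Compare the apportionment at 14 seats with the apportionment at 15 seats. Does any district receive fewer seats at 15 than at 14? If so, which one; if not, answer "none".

none

At 14 seats: Alpha 2, Beta 6, Gamma 6.
At 15 seats: Alpha 2, Beta 6, Gamma 7.
No district's allocation decreased.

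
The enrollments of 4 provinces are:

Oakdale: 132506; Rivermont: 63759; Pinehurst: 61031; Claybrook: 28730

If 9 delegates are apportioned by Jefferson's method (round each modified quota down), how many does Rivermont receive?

Standard divisor 286026/9 ≈ 31780.667; standard quotas: Oakdale 4.169, Rivermont 2.006, Pinehurst 1.920, Claybrook 0.904.
Rounding down gives 4, 2, 1, 0 = 7 seats, so the divisor must be adjusted.
With modified divisor 27600: modified quotas Oakdale 4.801, Rivermont 2.310, Pinehurst 2.211, Claybrook 1.041.
Rounding down: Oakdale 4, Rivermont 2, Pinehurst 2, Claybrook 1 (total 9).
Rivermont receives 2.

2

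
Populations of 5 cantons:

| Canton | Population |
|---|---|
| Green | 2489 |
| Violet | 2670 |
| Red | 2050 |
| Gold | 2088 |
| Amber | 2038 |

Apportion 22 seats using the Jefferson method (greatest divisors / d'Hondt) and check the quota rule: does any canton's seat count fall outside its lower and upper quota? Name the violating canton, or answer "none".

none

Standard quotas: Green 4.831, Violet 5.182, Red 3.979, Gold 4.053, Amber 3.956.
Jefferson allocation: Green 5, Violet 5, Red 4, Gold 4, Amber 4.
Every allocation lies between the lower and upper quota.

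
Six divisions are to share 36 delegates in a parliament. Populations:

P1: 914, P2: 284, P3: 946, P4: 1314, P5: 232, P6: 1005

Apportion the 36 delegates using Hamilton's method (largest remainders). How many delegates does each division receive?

P1 7, P2 2, P3 7, P4 10, P5 2, P6 8

Standard divisor: 4695 ÷ 36 ≈ 130.417.
Standard quotas: P1 7.008, P2 2.178, P3 7.254, P4 10.075, P5 1.779, P6 7.706.
Lower quotas: P1 7, P2 2, P3 7, P4 10, P5 1, P6 7 (sum 34, leaving 2 seats).
Remainders in descending order: P5 0.779, P6 0.706, P3 0.254, P2 0.178, P4 0.075, P1 0.008.
Largest remainders: P5, P6 receive the extra seats.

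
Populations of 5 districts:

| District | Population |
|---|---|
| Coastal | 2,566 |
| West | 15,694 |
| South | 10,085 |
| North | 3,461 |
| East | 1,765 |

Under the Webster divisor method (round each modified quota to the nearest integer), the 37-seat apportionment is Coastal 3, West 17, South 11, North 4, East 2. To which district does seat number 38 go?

Priority for the next seat is population ÷ (current seats + 0.5).
Priorities: Coastal 733.143, West 896.800, South 876.957, North 769.111, East 706.000.
Highest priority: West.

West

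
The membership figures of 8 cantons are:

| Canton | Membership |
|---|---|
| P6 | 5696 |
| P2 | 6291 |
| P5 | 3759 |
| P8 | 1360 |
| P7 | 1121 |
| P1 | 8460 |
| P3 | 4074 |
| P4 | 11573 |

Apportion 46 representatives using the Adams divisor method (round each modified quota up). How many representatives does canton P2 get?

7

Standard divisor 42334/46 ≈ 920.304; standard quotas: P6 6.189, P2 6.836, P5 4.085, P8 1.478, P7 1.218, P1 9.193, P3 4.427, P4 12.575.
Rounding up gives 7, 7, 5, 2, 2, 10, 5, 13 = 51 seats, so the divisor must be adjusted.
With modified divisor 1030: modified quotas P6 5.530, P2 6.108, P5 3.650, P8 1.320, P7 1.088, P1 8.214, P3 3.955, P4 11.236.
Rounding up: P6 6, P2 7, P5 4, P8 2, P7 2, P1 9, P3 4, P4 12 (total 46).
P2 receives 7.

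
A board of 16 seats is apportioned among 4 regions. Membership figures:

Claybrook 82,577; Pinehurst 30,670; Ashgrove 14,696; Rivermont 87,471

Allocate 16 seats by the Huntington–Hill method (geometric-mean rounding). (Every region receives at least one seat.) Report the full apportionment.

Claybrook 6; Pinehurst 2; Ashgrove 1; Rivermont 7

With divisor 13119: modified quotas Claybrook 6.294, Pinehurst 2.338, Ashgrove 1.120, Rivermont 6.668.
Geometric-mean thresholds: Claybrook √(6·7)=6.481, Pinehurst √(2·3)=2.449, Ashgrove √(1·2)=1.414, Rivermont √(6·7)=6.481.
Each quota rounded against its threshold gives Claybrook 6, Pinehurst 2, Ashgrove 1, Rivermont 7 (total 16).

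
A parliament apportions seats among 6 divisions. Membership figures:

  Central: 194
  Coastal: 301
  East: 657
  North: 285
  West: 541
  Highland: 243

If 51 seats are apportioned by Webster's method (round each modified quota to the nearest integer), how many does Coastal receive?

Standard divisor 2221/51 ≈ 43.549; standard quotas: Central 4.455, Coastal 6.912, East 15.086, North 6.544, West 12.423, Highland 5.580.
Rounding to the nearest integer gives Central 4, Coastal 7, East 15, North 7, West 12, Highland 6 — total 51, matching the house size, so no adjustment is needed.
Coastal receives 7.

7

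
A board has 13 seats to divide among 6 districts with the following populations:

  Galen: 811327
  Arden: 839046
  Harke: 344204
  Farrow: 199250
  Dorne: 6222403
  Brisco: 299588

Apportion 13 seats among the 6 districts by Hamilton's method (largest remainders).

The standard divisor is 8715818/13 ≈ 670447.538.
Standard quotas: Galen 1.2101, Arden 1.2515, Harke 0.5134, Farrow 0.2972, Dorne 9.2810, Brisco 0.4468.
Lower quotas: Galen 1, Arden 1, Harke 0, Farrow 0, Dorne 9, Brisco 0 (sum 11, leaving 2 seats).
Remainders in descending order: Harke 0.5134, Brisco 0.4468, Farrow 0.2972, Dorne 0.2810, Arden 0.2515, Galen 0.2101.
Largest remainders: Harke, Brisco receive the extra seats.

Galen 1, Arden 1, Harke 1, Farrow 0, Dorne 9, Brisco 1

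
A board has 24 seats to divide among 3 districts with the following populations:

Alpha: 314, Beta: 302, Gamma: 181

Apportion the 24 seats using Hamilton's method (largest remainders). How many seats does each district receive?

Alpha 10; Beta 9; Gamma 5

Total 797; standard divisor 797/24 ≈ 33.208.
Standard quotas: Alpha 9.455, Beta 9.094, Gamma 5.450.
Lower quotas: Alpha 9, Beta 9, Gamma 5 (sum 23, leaving 1 seat).
Remainders in descending order: Alpha 0.455, Gamma 0.450, Beta 0.094.
Largest remainder: Alpha receives the extra seat.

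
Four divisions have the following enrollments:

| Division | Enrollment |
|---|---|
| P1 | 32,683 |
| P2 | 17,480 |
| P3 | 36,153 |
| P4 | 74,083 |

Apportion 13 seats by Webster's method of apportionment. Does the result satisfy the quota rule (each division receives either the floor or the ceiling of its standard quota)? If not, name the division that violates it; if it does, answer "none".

none

Standard quotas: P1 2.649, P2 1.417, P3 2.930, P4 6.004.
Webster allocation: P1 3, P2 1, P3 3, P4 6.
Every allocation lies between the lower and upper quota.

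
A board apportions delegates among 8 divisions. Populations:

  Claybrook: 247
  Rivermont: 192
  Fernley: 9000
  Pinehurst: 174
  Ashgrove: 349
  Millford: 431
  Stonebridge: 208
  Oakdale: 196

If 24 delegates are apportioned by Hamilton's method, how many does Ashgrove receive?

Total 10797; standard divisor 10797/24 ≈ 449.875.
Standard quotas: Claybrook 0.5490, Rivermont 0.4268, Fernley 20.0056, Pinehurst 0.3868, Ashgrove 0.7758, Millford 0.9580, Stonebridge 0.4624, Oakdale 0.4357.
Lower quotas: Claybrook 0, Rivermont 0, Fernley 20, Pinehurst 0, Ashgrove 0, Millford 0, Stonebridge 0, Oakdale 0 (sum 20, leaving 4 seats).
Remainders in descending order: Millford 0.9580, Ashgrove 0.7758, Claybrook 0.5490, Stonebridge 0.4624, Oakdale 0.4357, Rivermont 0.4268, Pinehurst 0.3868, Fernley 0.0056.
The surplus seats go to Millford, Ashgrove, Claybrook, Stonebridge.
Ashgrove receives 1.

1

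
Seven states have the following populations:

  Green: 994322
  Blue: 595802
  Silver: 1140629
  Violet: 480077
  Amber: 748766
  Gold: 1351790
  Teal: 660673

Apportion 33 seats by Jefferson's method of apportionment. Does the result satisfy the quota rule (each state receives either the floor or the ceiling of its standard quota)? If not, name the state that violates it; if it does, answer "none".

none

Standard quotas: Green 5.494, Blue 3.292, Silver 6.303, Violet 2.653, Amber 4.137, Gold 7.470, Teal 3.651.
Jefferson allocation: Green 6, Blue 3, Silver 6, Violet 2, Amber 4, Gold 8, Teal 4.
Every allocation lies between the lower and upper quota.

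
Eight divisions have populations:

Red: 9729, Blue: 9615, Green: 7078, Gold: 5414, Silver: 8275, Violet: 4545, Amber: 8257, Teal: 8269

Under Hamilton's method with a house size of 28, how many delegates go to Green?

3

Standard divisor: 61182 ÷ 28 ≈ 2185.071.
Standard quotas: Red 4.4525, Blue 4.4003, Green 3.2393, Gold 2.4777, Silver 3.7871, Violet 2.0800, Amber 3.7788, Teal 3.7843.
Lower quotas: Red 4, Blue 4, Green 3, Gold 2, Silver 3, Violet 2, Amber 3, Teal 3 (sum 24, leaving 4 seats).
Remainders in descending order: Silver 0.7871, Teal 0.7843, Amber 0.7788, Gold 0.4777, Red 0.4525, Blue 0.4003, Green 0.2393, Violet 0.0800.
The surplus seats go to Silver, Teal, Amber, Gold.
Green receives 3.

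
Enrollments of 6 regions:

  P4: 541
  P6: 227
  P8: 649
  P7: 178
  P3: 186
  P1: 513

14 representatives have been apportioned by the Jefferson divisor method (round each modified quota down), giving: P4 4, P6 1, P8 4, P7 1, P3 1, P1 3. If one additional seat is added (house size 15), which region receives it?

Priority for the next seat is population ÷ (current seats + 1).
Priorities: P4 108.200, P6 113.500, P8 129.800, P7 89.000, P3 93.000, P1 128.250.
Highest priority: P8.

P8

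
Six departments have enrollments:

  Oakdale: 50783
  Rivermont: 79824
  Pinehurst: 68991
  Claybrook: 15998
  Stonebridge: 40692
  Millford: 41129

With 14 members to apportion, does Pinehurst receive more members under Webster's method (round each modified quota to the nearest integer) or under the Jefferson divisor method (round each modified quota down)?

Webster: Oakdale 2, Rivermont 4, Pinehurst 3, Claybrook 1, Stonebridge 2, Millford 2.
Jefferson: Oakdale 2, Rivermont 4, Pinehurst 4, Claybrook 0, Stonebridge 2, Millford 2.
Pinehurst gets 3 under Webster and 4 under Jefferson.

Jefferson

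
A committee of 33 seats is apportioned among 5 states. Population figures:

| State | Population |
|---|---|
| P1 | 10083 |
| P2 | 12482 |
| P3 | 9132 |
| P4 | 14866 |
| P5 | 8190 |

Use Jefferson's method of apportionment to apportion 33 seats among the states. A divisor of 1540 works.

P1 6; P2 8; P3 5; P4 9; P5 5

With modified divisor 1540: modified quotas P1 6.547, P2 8.105, P3 5.930, P4 9.653, P5 5.318.
Rounding down: P1 6, P2 8, P3 5, P4 9, P5 5 (total 33).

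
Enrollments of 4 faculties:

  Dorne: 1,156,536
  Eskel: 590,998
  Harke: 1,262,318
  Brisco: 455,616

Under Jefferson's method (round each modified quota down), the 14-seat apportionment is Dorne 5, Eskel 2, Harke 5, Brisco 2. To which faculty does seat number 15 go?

Priority for the next seat is population ÷ (current seats + 1).
Priorities: Dorne 192756.000, Eskel 196999.333, Harke 210386.333, Brisco 151872.000.
Highest priority: Harke.

Harke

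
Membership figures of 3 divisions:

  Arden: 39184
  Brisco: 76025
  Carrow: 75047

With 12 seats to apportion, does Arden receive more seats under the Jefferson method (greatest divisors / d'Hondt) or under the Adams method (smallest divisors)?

Adams

Jefferson: Arden 2, Brisco 5, Carrow 5.
Adams: Arden 3, Brisco 5, Carrow 4.
Arden gets 2 under Jefferson and 3 under Adams.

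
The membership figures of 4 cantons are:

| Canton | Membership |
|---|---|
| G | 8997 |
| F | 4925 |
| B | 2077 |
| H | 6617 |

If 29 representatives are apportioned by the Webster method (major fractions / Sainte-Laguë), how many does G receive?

Standard divisor 22616/29 ≈ 779.862; standard quotas: G 11.537, F 6.315, B 2.663, H 8.485.
Rounding to the nearest integer gives G 12, F 6, B 3, H 8 — total 29, matching the house size, so no adjustment is needed.
G receives 12.

12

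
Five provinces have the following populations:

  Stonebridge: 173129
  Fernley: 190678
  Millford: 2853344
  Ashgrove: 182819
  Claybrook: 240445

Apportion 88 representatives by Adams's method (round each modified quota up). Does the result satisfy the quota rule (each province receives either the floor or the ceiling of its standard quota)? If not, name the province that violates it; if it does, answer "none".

Millford

Standard quotas: Stonebridge 4.185, Fernley 4.609, Millford 68.974, Ashgrove 4.419, Claybrook 5.812.
Adams allocation: Stonebridge 5, Fernley 5, Millford 67, Ashgrove 5, Claybrook 6.
Millford has quota 68.974 (lower 68, upper 69) but receives 67 — outside the quota interval.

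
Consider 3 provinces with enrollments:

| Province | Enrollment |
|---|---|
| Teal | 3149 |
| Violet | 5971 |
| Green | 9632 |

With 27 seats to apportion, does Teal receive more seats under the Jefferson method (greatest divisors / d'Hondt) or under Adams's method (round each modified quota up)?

Adams

Jefferson: Teal 4, Violet 9, Green 14.
Adams: Teal 5, Violet 9, Green 13.
Teal gets 4 under Jefferson and 5 under Adams.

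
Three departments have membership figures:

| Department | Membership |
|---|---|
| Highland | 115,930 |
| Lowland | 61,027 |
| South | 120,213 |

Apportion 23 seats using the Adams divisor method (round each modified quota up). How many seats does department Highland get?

9

Standard divisor 297170/23 ≈ 12920.435; standard quotas: Highland 8.973, Lowland 4.723, South 9.304.
Rounding up gives 9, 5, 10 = 24 seats, so the divisor must be adjusted.
With modified divisor 13900: modified quotas Highland 8.340, Lowland 4.390, South 8.648.
Rounding up: Highland 9, Lowland 5, South 9 (total 23).
Highland receives 9.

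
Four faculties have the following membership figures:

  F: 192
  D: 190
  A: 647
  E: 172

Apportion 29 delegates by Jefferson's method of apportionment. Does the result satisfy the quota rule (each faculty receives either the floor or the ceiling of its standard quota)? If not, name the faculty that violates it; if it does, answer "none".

none

Standard quotas: F 4.636, D 4.588, A 15.623, E 4.153.
Jefferson allocation: F 5, D 4, A 16, E 4.
Every allocation lies between the lower and upper quota.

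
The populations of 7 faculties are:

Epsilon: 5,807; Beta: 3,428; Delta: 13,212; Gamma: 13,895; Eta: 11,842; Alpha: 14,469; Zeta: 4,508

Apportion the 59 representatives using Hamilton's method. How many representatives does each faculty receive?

Epsilon=5; Beta=3; Delta=12; Gamma=12; Eta=10; Alpha=13; Zeta=4

Total 67161; standard divisor 67161/59 ≈ 1138.322.
Standard quotas: Epsilon 5.1014, Beta 3.0115, Delta 11.6066, Gamma 12.2066, Eta 10.4030, Alpha 12.7108, Zeta 3.9602.
Lower quotas: Epsilon 5, Beta 3, Delta 11, Gamma 12, Eta 10, Alpha 12, Zeta 3 (sum 56, leaving 3 seats).
Remainders in descending order: Zeta 0.9602, Alpha 0.7108, Delta 0.6066, Eta 0.4030, Gamma 0.2066, Epsilon 0.1014, Beta 0.0115.
The surplus seats go to Zeta, Alpha, Delta.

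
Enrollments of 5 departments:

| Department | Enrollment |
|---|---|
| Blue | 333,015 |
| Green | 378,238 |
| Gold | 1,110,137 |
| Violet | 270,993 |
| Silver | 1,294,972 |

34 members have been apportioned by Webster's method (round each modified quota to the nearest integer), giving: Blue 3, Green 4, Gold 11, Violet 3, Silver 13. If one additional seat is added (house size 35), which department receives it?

Gold

Priority for the next seat is population ÷ (current seats + 0.5).
Priorities: Blue 95147.143, Green 84052.889, Gold 96533.652, Violet 77426.571, Silver 95923.852.
Highest priority: Gold.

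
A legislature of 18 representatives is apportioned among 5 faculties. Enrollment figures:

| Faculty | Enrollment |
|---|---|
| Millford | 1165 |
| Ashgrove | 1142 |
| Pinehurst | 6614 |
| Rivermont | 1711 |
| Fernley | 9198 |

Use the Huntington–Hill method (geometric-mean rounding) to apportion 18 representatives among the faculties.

With divisor 1146: modified quotas Millford 1.017, Ashgrove 0.997, Pinehurst 5.771, Rivermont 1.493, Fernley 8.026.
Geometric-mean thresholds: Millford √(1·2)=1.414, Ashgrove (min 1), Pinehurst √(5·6)=5.477, Rivermont √(1·2)=1.414, Fernley √(8·9)=8.485.
Each quota rounded against its threshold gives Millford 1, Ashgrove 1, Pinehurst 6, Rivermont 2, Fernley 8 (total 18).

Millford=1, Ashgrove=1, Pinehurst=6, Rivermont=2, Fernley=8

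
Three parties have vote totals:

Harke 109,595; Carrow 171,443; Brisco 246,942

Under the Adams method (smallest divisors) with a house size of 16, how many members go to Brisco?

Standard divisor 527980/16 ≈ 32998.75; standard quotas: Harke 3.321, Carrow 5.195, Brisco 7.483.
Rounding up gives 4, 6, 8 = 18 seats, so the divisor must be adjusted.
With modified divisor 35900: modified quotas Harke 3.053, Carrow 4.776, Brisco 6.879.
Rounding up: Harke 4, Carrow 5, Brisco 7 (total 16).
Brisco receives 7.

7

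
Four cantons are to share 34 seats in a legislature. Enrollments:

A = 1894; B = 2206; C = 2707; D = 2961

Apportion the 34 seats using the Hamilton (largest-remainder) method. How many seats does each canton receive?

Standard divisor: 9768 ÷ 34 ≈ 287.294.
Standard quotas: A 6.593, B 7.679, C 9.422, D 10.307.
Lower quotas: A 6, B 7, C 9, D 10 (sum 32, leaving 2 seats).
Remainders in descending order: B 0.679, A 0.593, C 0.422, D 0.307.
The surplus seats go to B, A.

A 7, B 8, C 9, D 10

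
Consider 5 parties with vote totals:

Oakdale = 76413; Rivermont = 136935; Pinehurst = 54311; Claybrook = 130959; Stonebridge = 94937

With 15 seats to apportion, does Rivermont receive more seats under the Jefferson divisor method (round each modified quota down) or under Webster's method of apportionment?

Jefferson: Oakdale 2, Rivermont 5, Pinehurst 1, Claybrook 4, Stonebridge 3.
Webster: Oakdale 2, Rivermont 4, Pinehurst 2, Claybrook 4, Stonebridge 3.
Rivermont gets 5 under Jefferson and 4 under Webster.

Jefferson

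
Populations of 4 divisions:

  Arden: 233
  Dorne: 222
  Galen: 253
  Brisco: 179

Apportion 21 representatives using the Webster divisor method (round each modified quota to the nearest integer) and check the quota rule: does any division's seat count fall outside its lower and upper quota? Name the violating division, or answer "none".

none

Standard quotas: Arden 5.516, Dorne 5.256, Galen 5.990, Brisco 4.238.
Webster allocation: Arden 6, Dorne 5, Galen 6, Brisco 4.
Every allocation lies between the lower and upper quota.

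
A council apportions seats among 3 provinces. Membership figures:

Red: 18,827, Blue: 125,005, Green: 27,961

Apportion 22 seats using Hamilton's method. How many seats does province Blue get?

16

Total 171793; standard divisor 171793/22 ≈ 7808.773.
Standard quotas: Red 2.4110, Blue 16.0083, Green 3.5807.
Lower quotas: Red 2, Blue 16, Green 3 (sum 21, leaving 1 seat).
Remainders in descending order: Green 0.5807, Red 0.4110, Blue 0.0083.
The surplus seat goes to Green.
Blue receives 16.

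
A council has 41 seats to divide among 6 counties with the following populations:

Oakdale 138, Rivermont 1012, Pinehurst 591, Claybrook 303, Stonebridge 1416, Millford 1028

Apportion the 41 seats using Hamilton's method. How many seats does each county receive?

Oakdale=1, Rivermont=9, Pinehurst=6, Claybrook=3, Stonebridge=13, Millford=9

The standard divisor is 4488/41 ≈ 109.463.
Standard quotas: Oakdale 1.261, Rivermont 9.245, Pinehurst 5.399, Claybrook 2.768, Stonebridge 12.936, Millford 9.391.
Lower quotas: Oakdale 1, Rivermont 9, Pinehurst 5, Claybrook 2, Stonebridge 12, Millford 9 (sum 38, leaving 3 seats).
Remainders in descending order: Stonebridge 0.936, Claybrook 0.768, Pinehurst 0.399, Millford 0.391, Oakdale 0.261, Rivermont 0.245.
The surplus seats go to Stonebridge, Claybrook, Pinehurst.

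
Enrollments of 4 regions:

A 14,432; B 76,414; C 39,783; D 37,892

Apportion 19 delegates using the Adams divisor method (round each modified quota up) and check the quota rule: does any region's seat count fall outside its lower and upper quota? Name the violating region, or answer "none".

none

Standard quotas: A 1.627, B 8.615, C 4.485, D 4.272.
Adams allocation: A 2, B 8, C 5, D 4.
Every allocation lies between the lower and upper quota.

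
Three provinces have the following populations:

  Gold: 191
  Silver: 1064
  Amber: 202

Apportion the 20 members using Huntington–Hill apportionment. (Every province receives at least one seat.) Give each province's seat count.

With divisor 76: modified quotas Gold 2.513, Silver 14.000, Amber 2.658.
Geometric-mean thresholds: Gold √(2·3)=2.449, Silver √(14·15)=14.491, Amber √(2·3)=2.449.
Each quota rounded against its threshold gives Gold 3, Silver 14, Amber 3 (total 20).

Gold 3, Silver 14, Amber 3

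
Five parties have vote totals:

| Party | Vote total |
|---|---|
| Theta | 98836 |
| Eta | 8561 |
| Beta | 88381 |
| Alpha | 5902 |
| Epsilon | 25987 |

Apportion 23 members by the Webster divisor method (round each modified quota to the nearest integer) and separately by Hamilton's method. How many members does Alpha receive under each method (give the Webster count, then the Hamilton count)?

1 and 0

Webster: Theta 10, Eta 1, Beta 9, Alpha 1, Epsilon 2.
Hamilton: Theta 10, Eta 1, Beta 9, Alpha 0, Epsilon 3.
Alpha gets 1 under Webster and 0 under Hamilton.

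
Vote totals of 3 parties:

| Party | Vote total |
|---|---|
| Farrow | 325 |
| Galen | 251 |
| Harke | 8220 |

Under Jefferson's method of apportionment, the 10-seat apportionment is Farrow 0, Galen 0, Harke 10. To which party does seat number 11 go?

Harke

Priority for the next seat is population ÷ (current seats + 1).
Priorities: Farrow 325.000, Galen 251.000, Harke 747.273.
Highest priority: Harke.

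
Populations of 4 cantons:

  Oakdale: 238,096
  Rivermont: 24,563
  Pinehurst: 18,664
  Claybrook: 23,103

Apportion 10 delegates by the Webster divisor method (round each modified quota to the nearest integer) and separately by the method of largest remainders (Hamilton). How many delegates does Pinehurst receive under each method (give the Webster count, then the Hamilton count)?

Webster: Oakdale 7, Rivermont 1, Pinehurst 1, Claybrook 1.
Hamilton: Oakdale 8, Rivermont 1, Pinehurst 0, Claybrook 1.
Pinehurst gets 1 under Webster and 0 under Hamilton.

1 and 0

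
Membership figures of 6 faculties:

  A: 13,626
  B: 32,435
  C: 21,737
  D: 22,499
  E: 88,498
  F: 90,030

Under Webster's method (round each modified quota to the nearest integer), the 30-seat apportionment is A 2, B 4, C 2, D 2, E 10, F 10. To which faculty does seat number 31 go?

D

Priority for the next seat is population ÷ (current seats + 0.5).
Priorities: A 5450.400, B 7207.778, C 8694.800, D 8999.600, E 8428.381, F 8574.286.
Highest priority: D.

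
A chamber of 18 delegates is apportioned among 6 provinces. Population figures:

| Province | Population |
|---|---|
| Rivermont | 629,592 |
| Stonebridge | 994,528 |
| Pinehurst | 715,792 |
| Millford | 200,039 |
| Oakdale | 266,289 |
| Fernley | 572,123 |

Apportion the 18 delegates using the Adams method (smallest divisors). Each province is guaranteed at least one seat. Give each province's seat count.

Standard divisor 3378363/18 ≈ 187686.833; standard quotas: Rivermont 3.354, Stonebridge 5.299, Pinehurst 3.814, Millford 1.066, Oakdale 1.419, Fernley 3.048.
Rounding up gives 4, 6, 4, 2, 2, 4 = 22 seats, so the divisor must be adjusted.
With modified divisor 224200: modified quotas Rivermont 2.808, Stonebridge 4.436, Pinehurst 3.193, Millford 0.892, Oakdale 1.188, Fernley 2.552.
Rounding up: Rivermont 3, Stonebridge 5, Pinehurst 4, Millford 1, Oakdale 2, Fernley 3 (total 18).

Rivermont 3, Stonebridge 5, Pinehurst 4, Millford 1, Oakdale 2, Fernley 3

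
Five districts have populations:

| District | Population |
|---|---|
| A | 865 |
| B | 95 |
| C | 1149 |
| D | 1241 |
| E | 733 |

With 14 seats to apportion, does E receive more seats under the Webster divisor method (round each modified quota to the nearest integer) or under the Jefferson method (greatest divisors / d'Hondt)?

Webster

Webster: A 3, B 0, C 4, D 4, E 3.
Jefferson: A 3, B 0, C 4, D 5, E 2.
E gets 3 under Webster and 2 under Jefferson.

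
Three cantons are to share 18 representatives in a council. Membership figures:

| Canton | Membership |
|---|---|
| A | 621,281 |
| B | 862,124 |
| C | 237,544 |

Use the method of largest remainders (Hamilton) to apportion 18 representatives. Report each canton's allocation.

Standard divisor: 1720949 ÷ 18 ≈ 95608.278.
Standard quotas: A 6.4982, B 9.0173, C 2.4846.
Lower quotas: A 6, B 9, C 2 (sum 17, leaving 1 seat).
Remainders in descending order: A 0.4982, C 0.4846, B 0.0173.
The surplus seat goes to A.

A=7, B=9, C=2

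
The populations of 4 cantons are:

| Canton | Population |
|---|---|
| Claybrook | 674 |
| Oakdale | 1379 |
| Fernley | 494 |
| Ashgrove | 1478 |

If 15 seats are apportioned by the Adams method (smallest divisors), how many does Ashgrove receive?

5

Standard divisor 4025/15 ≈ 268.333; standard quotas: Claybrook 2.512, Oakdale 5.139, Fernley 1.841, Ashgrove 5.508.
Rounding up gives 3, 6, 2, 6 = 17 seats, so the divisor must be adjusted.
With modified divisor 300: modified quotas Claybrook 2.247, Oakdale 4.597, Fernley 1.647, Ashgrove 4.927.
Rounding up: Claybrook 3, Oakdale 5, Fernley 2, Ashgrove 5 (total 15).
Ashgrove receives 5.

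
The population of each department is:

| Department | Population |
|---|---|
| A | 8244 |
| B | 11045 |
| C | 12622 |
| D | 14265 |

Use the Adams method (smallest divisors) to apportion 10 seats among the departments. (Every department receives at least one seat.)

A=2; B=2; C=3; D=3

Standard divisor 46176/10 ≈ 4617.6; standard quotas: A 1.785, B 2.392, C 2.733, D 3.089.
Rounding up gives 2, 3, 3, 4 = 12 seats, so the divisor must be adjusted.
With modified divisor 5900: modified quotas A 1.397, B 1.872, C 2.139, D 2.418.
Rounding up: A 2, B 2, C 3, D 3 (total 10).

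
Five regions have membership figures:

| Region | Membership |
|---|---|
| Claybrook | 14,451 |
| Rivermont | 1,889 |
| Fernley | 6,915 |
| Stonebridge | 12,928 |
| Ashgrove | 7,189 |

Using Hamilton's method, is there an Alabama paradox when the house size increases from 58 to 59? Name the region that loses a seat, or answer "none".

At 58 seats: Claybrook 19, Rivermont 3, Fernley 9, Stonebridge 17, Ashgrove 10.
At 59 seats: Claybrook 20, Rivermont 2, Fernley 9, Stonebridge 18, Ashgrove 10.
Rivermont drops from 3 to 2.

Rivermont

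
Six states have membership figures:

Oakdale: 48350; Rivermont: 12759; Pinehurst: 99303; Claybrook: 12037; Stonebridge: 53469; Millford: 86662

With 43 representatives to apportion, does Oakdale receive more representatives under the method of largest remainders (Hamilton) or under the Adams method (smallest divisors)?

Hamilton: Oakdale 6, Rivermont 2, Pinehurst 14, Claybrook 2, Stonebridge 7, Millford 12.
Adams: Oakdale 7, Rivermont 2, Pinehurst 13, Claybrook 2, Stonebridge 7, Millford 12.
Oakdale gets 6 under Hamilton and 7 under Adams.

Adams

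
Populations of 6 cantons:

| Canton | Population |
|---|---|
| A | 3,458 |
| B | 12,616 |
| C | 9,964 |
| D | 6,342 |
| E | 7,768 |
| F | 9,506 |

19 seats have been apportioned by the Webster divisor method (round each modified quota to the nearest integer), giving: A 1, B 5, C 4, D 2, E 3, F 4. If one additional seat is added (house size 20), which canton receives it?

D

Priority for the next seat is population ÷ (current seats + 0.5).
Priorities: A 2305.333, B 2293.818, C 2214.222, D 2536.800, E 2219.429, F 2112.444.
Highest priority: D.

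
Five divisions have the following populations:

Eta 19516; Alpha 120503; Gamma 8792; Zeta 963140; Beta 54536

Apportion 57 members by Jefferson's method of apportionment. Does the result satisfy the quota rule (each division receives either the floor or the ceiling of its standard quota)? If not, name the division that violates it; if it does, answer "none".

Standard quotas: Eta 0.954, Alpha 5.888, Gamma 0.430, Zeta 47.064, Beta 2.665.
Jefferson allocation: Eta 0, Alpha 6, Gamma 0, Zeta 49, Beta 2.
Zeta has quota 47.064 (lower 47, upper 48) but receives 49 — outside the quota interval.

Zeta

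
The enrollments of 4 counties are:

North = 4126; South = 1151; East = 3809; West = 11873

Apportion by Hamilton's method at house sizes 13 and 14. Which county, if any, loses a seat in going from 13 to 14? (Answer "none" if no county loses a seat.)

none

At 13 seats: North 3, South 1, East 2, West 7.
At 14 seats: North 3, South 1, East 2, West 8.
No county's allocation decreased.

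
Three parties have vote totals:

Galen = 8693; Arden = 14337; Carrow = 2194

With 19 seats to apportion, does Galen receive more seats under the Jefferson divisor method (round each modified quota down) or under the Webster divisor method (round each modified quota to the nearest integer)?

Jefferson: Galen 7, Arden 11, Carrow 1.
Webster: Galen 6, Arden 11, Carrow 2.
Galen gets 7 under Jefferson and 6 under Webster.

Jefferson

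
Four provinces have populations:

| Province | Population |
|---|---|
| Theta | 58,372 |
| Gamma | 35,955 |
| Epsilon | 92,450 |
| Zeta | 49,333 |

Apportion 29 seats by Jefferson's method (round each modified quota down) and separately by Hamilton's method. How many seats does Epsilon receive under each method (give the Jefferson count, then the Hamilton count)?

12 and 11

Jefferson: Theta 7, Gamma 4, Epsilon 12, Zeta 6.
Hamilton: Theta 7, Gamma 5, Epsilon 11, Zeta 6.
Epsilon gets 12 under Jefferson and 11 under Hamilton.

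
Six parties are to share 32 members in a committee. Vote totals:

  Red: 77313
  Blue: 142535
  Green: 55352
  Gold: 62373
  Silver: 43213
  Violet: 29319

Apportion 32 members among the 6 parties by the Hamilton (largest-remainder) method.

Red: 6; Blue: 11; Green: 4; Gold: 5; Silver: 4; Violet: 2

The standard divisor is 410105/32 ≈ 12815.781.
Standard quotas: Red 6.0326, Blue 11.1218, Green 4.3190, Gold 4.8669, Silver 3.3719, Violet 2.2877.
Lower quotas: Red 6, Blue 11, Green 4, Gold 4, Silver 3, Violet 2 (sum 30, leaving 2 seats).
Remainders in descending order: Gold 0.8669, Silver 0.3719, Green 0.3190, Violet 0.2877, Blue 0.1218, Red 0.0326.
Largest remainders: Gold, Silver receive the extra seats.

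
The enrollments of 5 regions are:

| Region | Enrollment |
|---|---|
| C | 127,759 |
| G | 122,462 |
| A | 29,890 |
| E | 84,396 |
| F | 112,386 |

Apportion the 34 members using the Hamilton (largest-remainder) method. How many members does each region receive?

C 9; G 9; A 2; E 6; F 8

The standard divisor is 476893/34 ≈ 14026.265.
Standard quotas: C 9.1086, G 8.7309, A 2.1310, E 6.0170, F 8.0125.
Lower quotas: C 9, G 8, A 2, E 6, F 8 (sum 33, leaving 1 seat).
Remainders in descending order: G 0.7309, A 0.1310, C 0.1086, E 0.0170, F 0.0125.
Largest remainder: G receives the extra seat.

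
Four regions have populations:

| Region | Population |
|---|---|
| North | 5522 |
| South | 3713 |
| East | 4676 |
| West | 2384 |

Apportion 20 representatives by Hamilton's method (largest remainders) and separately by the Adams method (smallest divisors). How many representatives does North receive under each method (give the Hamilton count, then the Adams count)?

Hamilton: North 7, South 4, East 6, West 3.
Adams: North 6, South 5, East 6, West 3.
North gets 7 under Hamilton and 6 under Adams.

7 and 6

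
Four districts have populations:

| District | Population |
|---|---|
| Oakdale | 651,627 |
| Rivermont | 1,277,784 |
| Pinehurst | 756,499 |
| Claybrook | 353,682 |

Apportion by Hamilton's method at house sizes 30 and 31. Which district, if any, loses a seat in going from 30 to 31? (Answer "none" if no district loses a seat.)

At 30 seats: Oakdale 6, Rivermont 13, Pinehurst 7, Claybrook 4.
At 31 seats: Oakdale 7, Rivermont 13, Pinehurst 8, Claybrook 3.
Claybrook drops from 4 to 3.

Claybrook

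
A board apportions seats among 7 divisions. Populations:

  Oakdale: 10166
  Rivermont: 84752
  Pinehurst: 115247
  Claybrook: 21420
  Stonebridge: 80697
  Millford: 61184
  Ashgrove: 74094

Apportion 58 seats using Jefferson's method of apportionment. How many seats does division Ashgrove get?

Standard divisor 447560/58 ≈ 7716.552; standard quotas: Oakdale 1.317, Rivermont 10.983, Pinehurst 14.935, Claybrook 2.776, Stonebridge 10.458, Millford 7.929, Ashgrove 9.602.
Rounding down gives 1, 10, 14, 2, 10, 7, 9 = 53 seats, so the divisor must be adjusted.
With modified divisor 7300: modified quotas Oakdale 1.393, Rivermont 11.610, Pinehurst 15.787, Claybrook 2.934, Stonebridge 11.054, Millford 8.381, Ashgrove 10.150.
Rounding down: Oakdale 1, Rivermont 11, Pinehurst 15, Claybrook 2, Stonebridge 11, Millford 8, Ashgrove 10 (total 58).
Ashgrove receives 10.

10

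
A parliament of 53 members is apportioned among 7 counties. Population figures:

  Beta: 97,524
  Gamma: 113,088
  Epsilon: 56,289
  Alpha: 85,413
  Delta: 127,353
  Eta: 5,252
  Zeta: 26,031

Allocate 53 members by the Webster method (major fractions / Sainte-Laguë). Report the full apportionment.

Standard divisor 510950/53 ≈ 9640.566; standard quotas: Beta 10.116, Gamma 11.730, Epsilon 5.839, Alpha 8.860, Delta 13.210, Eta 0.545, Zeta 2.700.
Rounding to the nearest integer gives 10, 12, 6, 9, 13, 1, 3 = 54 seats, so the divisor must be adjusted.
With modified divisor 9900: modified quotas Beta 9.851, Gamma 11.423, Epsilon 5.686, Alpha 8.628, Delta 12.864, Eta 0.531, Zeta 2.629.
Rounding to the nearest integer: Beta 10, Gamma 11, Epsilon 6, Alpha 9, Delta 13, Eta 1, Zeta 3 (total 53).

Beta 10; Gamma 11; Epsilon 6; Alpha 9; Delta 13; Eta 1; Zeta 3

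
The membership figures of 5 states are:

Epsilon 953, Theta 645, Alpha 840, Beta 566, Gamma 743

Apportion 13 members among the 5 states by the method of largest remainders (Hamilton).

Total 3747; standard divisor 3747/13 ≈ 288.231.
Standard quotas: Epsilon 3.306, Theta 2.238, Alpha 2.914, Beta 1.964, Gamma 2.578.
Lower quotas: Epsilon 3, Theta 2, Alpha 2, Beta 1, Gamma 2 (sum 10, leaving 3 seats).
Remainders in descending order: Beta 0.964, Alpha 0.914, Gamma 0.578, Epsilon 0.306, Theta 0.238.
The surplus seats go to Beta, Alpha, Gamma.

Epsilon=3, Theta=2, Alpha=3, Beta=2, Gamma=3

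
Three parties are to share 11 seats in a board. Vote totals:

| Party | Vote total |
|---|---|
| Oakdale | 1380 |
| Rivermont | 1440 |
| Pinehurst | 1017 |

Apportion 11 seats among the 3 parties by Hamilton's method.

The standard divisor is 3837/11 ≈ 348.818.
Standard quotas: Oakdale 3.956, Rivermont 4.128, Pinehurst 2.916.
Lower quotas: Oakdale 3, Rivermont 4, Pinehurst 2 (sum 9, leaving 2 seats).
Remainders in descending order: Oakdale 0.956, Pinehurst 0.916, Rivermont 0.128.
Largest remainders: Oakdale, Pinehurst receive the extra seats.

Oakdale=4, Rivermont=4, Pinehurst=3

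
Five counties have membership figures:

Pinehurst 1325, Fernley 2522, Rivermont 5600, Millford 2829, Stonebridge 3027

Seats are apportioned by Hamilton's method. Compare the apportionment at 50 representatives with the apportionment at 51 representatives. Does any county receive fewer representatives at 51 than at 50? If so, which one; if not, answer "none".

At 50 seats: Pinehurst 5, Fernley 8, Rivermont 18, Millford 9, Stonebridge 10.
At 51 seats: Pinehurst 4, Fernley 8, Rivermont 19, Millford 10, Stonebridge 10.
Pinehurst drops from 5 to 4.

Pinehurst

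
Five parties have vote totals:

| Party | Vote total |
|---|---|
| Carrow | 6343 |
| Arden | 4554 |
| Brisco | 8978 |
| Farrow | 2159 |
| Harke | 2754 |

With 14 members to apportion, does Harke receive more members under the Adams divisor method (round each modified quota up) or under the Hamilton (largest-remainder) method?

Adams: Carrow 3, Arden 3, Brisco 5, Farrow 1, Harke 2.
Hamilton: Carrow 4, Arden 3, Brisco 5, Farrow 1, Harke 1.
Harke gets 2 under Adams and 1 under Hamilton.

Adams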